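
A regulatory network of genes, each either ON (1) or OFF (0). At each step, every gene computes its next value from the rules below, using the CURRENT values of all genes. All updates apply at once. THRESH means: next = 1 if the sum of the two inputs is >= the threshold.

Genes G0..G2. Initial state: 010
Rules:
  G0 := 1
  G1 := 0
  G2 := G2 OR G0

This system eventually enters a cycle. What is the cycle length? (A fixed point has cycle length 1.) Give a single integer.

Step 0: 010
Step 1: G0=1(const) G1=0(const) G2=G2|G0=0|0=0 -> 100
Step 2: G0=1(const) G1=0(const) G2=G2|G0=0|1=1 -> 101
Step 3: G0=1(const) G1=0(const) G2=G2|G0=1|1=1 -> 101
State from step 3 equals state from step 2 -> cycle length 1

Answer: 1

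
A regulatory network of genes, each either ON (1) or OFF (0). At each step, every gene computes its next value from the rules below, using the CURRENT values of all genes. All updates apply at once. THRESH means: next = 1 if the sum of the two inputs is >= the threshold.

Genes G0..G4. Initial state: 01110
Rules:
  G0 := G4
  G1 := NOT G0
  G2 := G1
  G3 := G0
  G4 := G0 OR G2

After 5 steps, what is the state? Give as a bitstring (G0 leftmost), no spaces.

Step 1: G0=G4=0 G1=NOT G0=NOT 0=1 G2=G1=1 G3=G0=0 G4=G0|G2=0|1=1 -> 01101
Step 2: G0=G4=1 G1=NOT G0=NOT 0=1 G2=G1=1 G3=G0=0 G4=G0|G2=0|1=1 -> 11101
Step 3: G0=G4=1 G1=NOT G0=NOT 1=0 G2=G1=1 G3=G0=1 G4=G0|G2=1|1=1 -> 10111
Step 4: G0=G4=1 G1=NOT G0=NOT 1=0 G2=G1=0 G3=G0=1 G4=G0|G2=1|1=1 -> 10011
Step 5: G0=G4=1 G1=NOT G0=NOT 1=0 G2=G1=0 G3=G0=1 G4=G0|G2=1|0=1 -> 10011

10011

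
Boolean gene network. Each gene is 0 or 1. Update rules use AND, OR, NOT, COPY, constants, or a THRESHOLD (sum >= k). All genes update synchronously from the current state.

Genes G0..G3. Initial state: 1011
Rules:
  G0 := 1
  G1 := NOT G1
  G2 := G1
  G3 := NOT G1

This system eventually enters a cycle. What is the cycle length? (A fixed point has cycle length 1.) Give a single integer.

Answer: 2

Derivation:
Step 0: 1011
Step 1: G0=1(const) G1=NOT G1=NOT 0=1 G2=G1=0 G3=NOT G1=NOT 0=1 -> 1101
Step 2: G0=1(const) G1=NOT G1=NOT 1=0 G2=G1=1 G3=NOT G1=NOT 1=0 -> 1010
Step 3: G0=1(const) G1=NOT G1=NOT 0=1 G2=G1=0 G3=NOT G1=NOT 0=1 -> 1101
State from step 3 equals state from step 1 -> cycle length 2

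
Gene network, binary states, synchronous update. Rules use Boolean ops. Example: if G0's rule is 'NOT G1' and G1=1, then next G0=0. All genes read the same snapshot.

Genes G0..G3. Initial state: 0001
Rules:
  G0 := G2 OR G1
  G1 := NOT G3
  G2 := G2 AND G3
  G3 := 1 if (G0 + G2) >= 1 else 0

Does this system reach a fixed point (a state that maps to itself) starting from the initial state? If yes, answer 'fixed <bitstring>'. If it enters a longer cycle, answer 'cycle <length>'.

Step 0: 0001
Step 1: G0=G2|G1=0|0=0 G1=NOT G3=NOT 1=0 G2=G2&G3=0&1=0 G3=(0+0>=1)=0 -> 0000
Step 2: G0=G2|G1=0|0=0 G1=NOT G3=NOT 0=1 G2=G2&G3=0&0=0 G3=(0+0>=1)=0 -> 0100
Step 3: G0=G2|G1=0|1=1 G1=NOT G3=NOT 0=1 G2=G2&G3=0&0=0 G3=(0+0>=1)=0 -> 1100
Step 4: G0=G2|G1=0|1=1 G1=NOT G3=NOT 0=1 G2=G2&G3=0&0=0 G3=(1+0>=1)=1 -> 1101
Step 5: G0=G2|G1=0|1=1 G1=NOT G3=NOT 1=0 G2=G2&G3=0&1=0 G3=(1+0>=1)=1 -> 1001
Step 6: G0=G2|G1=0|0=0 G1=NOT G3=NOT 1=0 G2=G2&G3=0&1=0 G3=(1+0>=1)=1 -> 0001
Cycle of length 6 starting at step 0 -> no fixed point

Answer: cycle 6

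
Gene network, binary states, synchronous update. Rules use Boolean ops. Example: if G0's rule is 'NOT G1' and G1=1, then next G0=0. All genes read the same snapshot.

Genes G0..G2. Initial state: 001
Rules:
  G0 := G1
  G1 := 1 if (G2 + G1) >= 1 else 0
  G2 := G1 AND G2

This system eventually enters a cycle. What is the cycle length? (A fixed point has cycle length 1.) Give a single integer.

Step 0: 001
Step 1: G0=G1=0 G1=(1+0>=1)=1 G2=G1&G2=0&1=0 -> 010
Step 2: G0=G1=1 G1=(0+1>=1)=1 G2=G1&G2=1&0=0 -> 110
Step 3: G0=G1=1 G1=(0+1>=1)=1 G2=G1&G2=1&0=0 -> 110
State from step 3 equals state from step 2 -> cycle length 1

Answer: 1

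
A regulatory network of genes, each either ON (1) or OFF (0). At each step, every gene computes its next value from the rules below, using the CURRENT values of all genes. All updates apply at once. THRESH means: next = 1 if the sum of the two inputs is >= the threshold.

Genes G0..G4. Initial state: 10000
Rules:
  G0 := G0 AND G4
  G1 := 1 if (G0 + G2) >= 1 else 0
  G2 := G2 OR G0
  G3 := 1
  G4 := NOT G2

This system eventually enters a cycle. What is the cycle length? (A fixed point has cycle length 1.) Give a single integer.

Step 0: 10000
Step 1: G0=G0&G4=1&0=0 G1=(1+0>=1)=1 G2=G2|G0=0|1=1 G3=1(const) G4=NOT G2=NOT 0=1 -> 01111
Step 2: G0=G0&G4=0&1=0 G1=(0+1>=1)=1 G2=G2|G0=1|0=1 G3=1(const) G4=NOT G2=NOT 1=0 -> 01110
Step 3: G0=G0&G4=0&0=0 G1=(0+1>=1)=1 G2=G2|G0=1|0=1 G3=1(const) G4=NOT G2=NOT 1=0 -> 01110
State from step 3 equals state from step 2 -> cycle length 1

Answer: 1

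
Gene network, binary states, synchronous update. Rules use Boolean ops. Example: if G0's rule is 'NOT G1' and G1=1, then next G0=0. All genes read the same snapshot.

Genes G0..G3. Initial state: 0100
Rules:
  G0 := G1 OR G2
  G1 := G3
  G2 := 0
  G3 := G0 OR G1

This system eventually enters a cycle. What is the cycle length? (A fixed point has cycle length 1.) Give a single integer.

Step 0: 0100
Step 1: G0=G1|G2=1|0=1 G1=G3=0 G2=0(const) G3=G0|G1=0|1=1 -> 1001
Step 2: G0=G1|G2=0|0=0 G1=G3=1 G2=0(const) G3=G0|G1=1|0=1 -> 0101
Step 3: G0=G1|G2=1|0=1 G1=G3=1 G2=0(const) G3=G0|G1=0|1=1 -> 1101
Step 4: G0=G1|G2=1|0=1 G1=G3=1 G2=0(const) G3=G0|G1=1|1=1 -> 1101
State from step 4 equals state from step 3 -> cycle length 1

Answer: 1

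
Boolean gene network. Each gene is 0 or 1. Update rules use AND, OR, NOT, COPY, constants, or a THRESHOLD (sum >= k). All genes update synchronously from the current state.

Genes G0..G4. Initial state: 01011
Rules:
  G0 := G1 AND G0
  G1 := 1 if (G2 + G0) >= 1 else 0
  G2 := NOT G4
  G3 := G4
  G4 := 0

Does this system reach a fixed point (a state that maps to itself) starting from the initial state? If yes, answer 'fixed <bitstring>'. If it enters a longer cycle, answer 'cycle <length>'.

Step 0: 01011
Step 1: G0=G1&G0=1&0=0 G1=(0+0>=1)=0 G2=NOT G4=NOT 1=0 G3=G4=1 G4=0(const) -> 00010
Step 2: G0=G1&G0=0&0=0 G1=(0+0>=1)=0 G2=NOT G4=NOT 0=1 G3=G4=0 G4=0(const) -> 00100
Step 3: G0=G1&G0=0&0=0 G1=(1+0>=1)=1 G2=NOT G4=NOT 0=1 G3=G4=0 G4=0(const) -> 01100
Step 4: G0=G1&G0=1&0=0 G1=(1+0>=1)=1 G2=NOT G4=NOT 0=1 G3=G4=0 G4=0(const) -> 01100
Fixed point reached at step 3: 01100

Answer: fixed 01100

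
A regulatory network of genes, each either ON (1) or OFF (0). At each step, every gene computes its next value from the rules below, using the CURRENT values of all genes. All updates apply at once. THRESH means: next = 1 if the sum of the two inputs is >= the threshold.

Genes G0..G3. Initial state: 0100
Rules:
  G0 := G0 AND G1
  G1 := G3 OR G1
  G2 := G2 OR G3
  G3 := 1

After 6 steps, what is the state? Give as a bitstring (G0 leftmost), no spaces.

Step 1: G0=G0&G1=0&1=0 G1=G3|G1=0|1=1 G2=G2|G3=0|0=0 G3=1(const) -> 0101
Step 2: G0=G0&G1=0&1=0 G1=G3|G1=1|1=1 G2=G2|G3=0|1=1 G3=1(const) -> 0111
Step 3: G0=G0&G1=0&1=0 G1=G3|G1=1|1=1 G2=G2|G3=1|1=1 G3=1(const) -> 0111
Step 4: G0=G0&G1=0&1=0 G1=G3|G1=1|1=1 G2=G2|G3=1|1=1 G3=1(const) -> 0111
Step 5: G0=G0&G1=0&1=0 G1=G3|G1=1|1=1 G2=G2|G3=1|1=1 G3=1(const) -> 0111
Step 6: G0=G0&G1=0&1=0 G1=G3|G1=1|1=1 G2=G2|G3=1|1=1 G3=1(const) -> 0111

0111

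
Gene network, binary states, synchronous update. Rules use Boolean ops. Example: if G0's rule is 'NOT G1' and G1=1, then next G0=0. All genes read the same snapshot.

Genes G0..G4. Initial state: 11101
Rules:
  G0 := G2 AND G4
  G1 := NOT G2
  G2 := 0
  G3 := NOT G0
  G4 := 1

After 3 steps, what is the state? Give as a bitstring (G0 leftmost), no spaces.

Step 1: G0=G2&G4=1&1=1 G1=NOT G2=NOT 1=0 G2=0(const) G3=NOT G0=NOT 1=0 G4=1(const) -> 10001
Step 2: G0=G2&G4=0&1=0 G1=NOT G2=NOT 0=1 G2=0(const) G3=NOT G0=NOT 1=0 G4=1(const) -> 01001
Step 3: G0=G2&G4=0&1=0 G1=NOT G2=NOT 0=1 G2=0(const) G3=NOT G0=NOT 0=1 G4=1(const) -> 01011

01011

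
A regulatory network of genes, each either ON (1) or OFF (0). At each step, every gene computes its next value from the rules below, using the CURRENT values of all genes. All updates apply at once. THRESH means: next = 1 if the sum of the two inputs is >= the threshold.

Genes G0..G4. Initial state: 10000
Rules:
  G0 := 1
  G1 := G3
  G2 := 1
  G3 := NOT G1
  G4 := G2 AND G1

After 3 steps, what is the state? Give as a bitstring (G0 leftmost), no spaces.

Step 1: G0=1(const) G1=G3=0 G2=1(const) G3=NOT G1=NOT 0=1 G4=G2&G1=0&0=0 -> 10110
Step 2: G0=1(const) G1=G3=1 G2=1(const) G3=NOT G1=NOT 0=1 G4=G2&G1=1&0=0 -> 11110
Step 3: G0=1(const) G1=G3=1 G2=1(const) G3=NOT G1=NOT 1=0 G4=G2&G1=1&1=1 -> 11101

11101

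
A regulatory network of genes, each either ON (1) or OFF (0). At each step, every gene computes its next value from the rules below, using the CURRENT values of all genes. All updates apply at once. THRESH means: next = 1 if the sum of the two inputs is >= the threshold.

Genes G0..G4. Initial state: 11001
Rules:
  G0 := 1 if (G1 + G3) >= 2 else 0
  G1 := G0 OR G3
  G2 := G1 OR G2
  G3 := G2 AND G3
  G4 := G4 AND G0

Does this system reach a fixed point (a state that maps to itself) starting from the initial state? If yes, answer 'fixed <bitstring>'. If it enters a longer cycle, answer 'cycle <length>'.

Step 0: 11001
Step 1: G0=(1+0>=2)=0 G1=G0|G3=1|0=1 G2=G1|G2=1|0=1 G3=G2&G3=0&0=0 G4=G4&G0=1&1=1 -> 01101
Step 2: G0=(1+0>=2)=0 G1=G0|G3=0|0=0 G2=G1|G2=1|1=1 G3=G2&G3=1&0=0 G4=G4&G0=1&0=0 -> 00100
Step 3: G0=(0+0>=2)=0 G1=G0|G3=0|0=0 G2=G1|G2=0|1=1 G3=G2&G3=1&0=0 G4=G4&G0=0&0=0 -> 00100
Fixed point reached at step 2: 00100

Answer: fixed 00100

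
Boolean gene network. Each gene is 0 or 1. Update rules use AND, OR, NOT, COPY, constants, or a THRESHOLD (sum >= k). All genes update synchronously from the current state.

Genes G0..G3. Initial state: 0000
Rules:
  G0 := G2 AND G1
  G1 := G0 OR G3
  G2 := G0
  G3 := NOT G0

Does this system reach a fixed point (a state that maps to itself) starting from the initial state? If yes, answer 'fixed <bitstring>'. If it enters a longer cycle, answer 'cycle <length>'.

Step 0: 0000
Step 1: G0=G2&G1=0&0=0 G1=G0|G3=0|0=0 G2=G0=0 G3=NOT G0=NOT 0=1 -> 0001
Step 2: G0=G2&G1=0&0=0 G1=G0|G3=0|1=1 G2=G0=0 G3=NOT G0=NOT 0=1 -> 0101
Step 3: G0=G2&G1=0&1=0 G1=G0|G3=0|1=1 G2=G0=0 G3=NOT G0=NOT 0=1 -> 0101
Fixed point reached at step 2: 0101

Answer: fixed 0101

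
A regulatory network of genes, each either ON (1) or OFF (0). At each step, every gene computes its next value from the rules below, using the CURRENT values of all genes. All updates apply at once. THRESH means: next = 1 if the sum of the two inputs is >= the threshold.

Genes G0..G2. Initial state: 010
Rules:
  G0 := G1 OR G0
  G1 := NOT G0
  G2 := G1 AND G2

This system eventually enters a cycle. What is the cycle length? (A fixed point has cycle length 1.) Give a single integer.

Step 0: 010
Step 1: G0=G1|G0=1|0=1 G1=NOT G0=NOT 0=1 G2=G1&G2=1&0=0 -> 110
Step 2: G0=G1|G0=1|1=1 G1=NOT G0=NOT 1=0 G2=G1&G2=1&0=0 -> 100
Step 3: G0=G1|G0=0|1=1 G1=NOT G0=NOT 1=0 G2=G1&G2=0&0=0 -> 100
State from step 3 equals state from step 2 -> cycle length 1

Answer: 1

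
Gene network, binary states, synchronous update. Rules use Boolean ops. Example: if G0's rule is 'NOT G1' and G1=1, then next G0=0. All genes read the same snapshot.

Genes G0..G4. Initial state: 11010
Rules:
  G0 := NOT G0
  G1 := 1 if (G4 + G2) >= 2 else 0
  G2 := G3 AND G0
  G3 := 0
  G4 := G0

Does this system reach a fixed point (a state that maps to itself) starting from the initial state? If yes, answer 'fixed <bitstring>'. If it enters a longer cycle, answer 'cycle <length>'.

Step 0: 11010
Step 1: G0=NOT G0=NOT 1=0 G1=(0+0>=2)=0 G2=G3&G0=1&1=1 G3=0(const) G4=G0=1 -> 00101
Step 2: G0=NOT G0=NOT 0=1 G1=(1+1>=2)=1 G2=G3&G0=0&0=0 G3=0(const) G4=G0=0 -> 11000
Step 3: G0=NOT G0=NOT 1=0 G1=(0+0>=2)=0 G2=G3&G0=0&1=0 G3=0(const) G4=G0=1 -> 00001
Step 4: G0=NOT G0=NOT 0=1 G1=(1+0>=2)=0 G2=G3&G0=0&0=0 G3=0(const) G4=G0=0 -> 10000
Step 5: G0=NOT G0=NOT 1=0 G1=(0+0>=2)=0 G2=G3&G0=0&1=0 G3=0(const) G4=G0=1 -> 00001
Cycle of length 2 starting at step 3 -> no fixed point

Answer: cycle 2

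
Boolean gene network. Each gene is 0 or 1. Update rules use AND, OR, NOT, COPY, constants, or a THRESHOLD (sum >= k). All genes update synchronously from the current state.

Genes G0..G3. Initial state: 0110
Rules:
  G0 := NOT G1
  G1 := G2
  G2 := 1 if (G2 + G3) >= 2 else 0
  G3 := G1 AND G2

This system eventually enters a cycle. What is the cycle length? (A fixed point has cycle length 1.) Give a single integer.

Step 0: 0110
Step 1: G0=NOT G1=NOT 1=0 G1=G2=1 G2=(1+0>=2)=0 G3=G1&G2=1&1=1 -> 0101
Step 2: G0=NOT G1=NOT 1=0 G1=G2=0 G2=(0+1>=2)=0 G3=G1&G2=1&0=0 -> 0000
Step 3: G0=NOT G1=NOT 0=1 G1=G2=0 G2=(0+0>=2)=0 G3=G1&G2=0&0=0 -> 1000
Step 4: G0=NOT G1=NOT 0=1 G1=G2=0 G2=(0+0>=2)=0 G3=G1&G2=0&0=0 -> 1000
State from step 4 equals state from step 3 -> cycle length 1

Answer: 1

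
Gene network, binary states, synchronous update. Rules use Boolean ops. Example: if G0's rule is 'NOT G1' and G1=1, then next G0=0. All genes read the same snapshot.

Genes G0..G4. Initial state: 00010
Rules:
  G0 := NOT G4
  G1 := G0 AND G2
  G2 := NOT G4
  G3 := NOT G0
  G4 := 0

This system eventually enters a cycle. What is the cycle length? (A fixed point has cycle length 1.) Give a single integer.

Answer: 1

Derivation:
Step 0: 00010
Step 1: G0=NOT G4=NOT 0=1 G1=G0&G2=0&0=0 G2=NOT G4=NOT 0=1 G3=NOT G0=NOT 0=1 G4=0(const) -> 10110
Step 2: G0=NOT G4=NOT 0=1 G1=G0&G2=1&1=1 G2=NOT G4=NOT 0=1 G3=NOT G0=NOT 1=0 G4=0(const) -> 11100
Step 3: G0=NOT G4=NOT 0=1 G1=G0&G2=1&1=1 G2=NOT G4=NOT 0=1 G3=NOT G0=NOT 1=0 G4=0(const) -> 11100
State from step 3 equals state from step 2 -> cycle length 1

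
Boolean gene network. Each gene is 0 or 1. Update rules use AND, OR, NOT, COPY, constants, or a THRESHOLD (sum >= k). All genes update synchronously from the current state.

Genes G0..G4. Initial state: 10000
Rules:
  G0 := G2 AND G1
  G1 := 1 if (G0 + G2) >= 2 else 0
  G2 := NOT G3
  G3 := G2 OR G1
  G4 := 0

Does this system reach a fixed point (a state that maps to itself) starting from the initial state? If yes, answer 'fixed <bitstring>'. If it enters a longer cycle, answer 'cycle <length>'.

Answer: cycle 4

Derivation:
Step 0: 10000
Step 1: G0=G2&G1=0&0=0 G1=(1+0>=2)=0 G2=NOT G3=NOT 0=1 G3=G2|G1=0|0=0 G4=0(const) -> 00100
Step 2: G0=G2&G1=1&0=0 G1=(0+1>=2)=0 G2=NOT G3=NOT 0=1 G3=G2|G1=1|0=1 G4=0(const) -> 00110
Step 3: G0=G2&G1=1&0=0 G1=(0+1>=2)=0 G2=NOT G3=NOT 1=0 G3=G2|G1=1|0=1 G4=0(const) -> 00010
Step 4: G0=G2&G1=0&0=0 G1=(0+0>=2)=0 G2=NOT G3=NOT 1=0 G3=G2|G1=0|0=0 G4=0(const) -> 00000
Step 5: G0=G2&G1=0&0=0 G1=(0+0>=2)=0 G2=NOT G3=NOT 0=1 G3=G2|G1=0|0=0 G4=0(const) -> 00100
Cycle of length 4 starting at step 1 -> no fixed point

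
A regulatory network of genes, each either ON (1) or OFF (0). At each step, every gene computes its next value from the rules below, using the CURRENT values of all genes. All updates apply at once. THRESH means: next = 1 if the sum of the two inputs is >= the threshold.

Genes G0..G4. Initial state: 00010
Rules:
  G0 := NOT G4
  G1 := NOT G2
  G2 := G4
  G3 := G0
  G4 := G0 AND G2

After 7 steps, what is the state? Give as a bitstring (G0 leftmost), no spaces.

Step 1: G0=NOT G4=NOT 0=1 G1=NOT G2=NOT 0=1 G2=G4=0 G3=G0=0 G4=G0&G2=0&0=0 -> 11000
Step 2: G0=NOT G4=NOT 0=1 G1=NOT G2=NOT 0=1 G2=G4=0 G3=G0=1 G4=G0&G2=1&0=0 -> 11010
Step 3: G0=NOT G4=NOT 0=1 G1=NOT G2=NOT 0=1 G2=G4=0 G3=G0=1 G4=G0&G2=1&0=0 -> 11010
Step 4: G0=NOT G4=NOT 0=1 G1=NOT G2=NOT 0=1 G2=G4=0 G3=G0=1 G4=G0&G2=1&0=0 -> 11010
Step 5: G0=NOT G4=NOT 0=1 G1=NOT G2=NOT 0=1 G2=G4=0 G3=G0=1 G4=G0&G2=1&0=0 -> 11010
Step 6: G0=NOT G4=NOT 0=1 G1=NOT G2=NOT 0=1 G2=G4=0 G3=G0=1 G4=G0&G2=1&0=0 -> 11010
Step 7: G0=NOT G4=NOT 0=1 G1=NOT G2=NOT 0=1 G2=G4=0 G3=G0=1 G4=G0&G2=1&0=0 -> 11010

11010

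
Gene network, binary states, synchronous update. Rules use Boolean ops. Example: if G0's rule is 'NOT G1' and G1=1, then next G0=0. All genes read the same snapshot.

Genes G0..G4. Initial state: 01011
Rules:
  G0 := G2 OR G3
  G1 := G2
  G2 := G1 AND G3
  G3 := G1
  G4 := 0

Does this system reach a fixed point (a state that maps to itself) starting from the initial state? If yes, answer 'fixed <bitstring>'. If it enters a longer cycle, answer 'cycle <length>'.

Answer: fixed 00000

Derivation:
Step 0: 01011
Step 1: G0=G2|G3=0|1=1 G1=G2=0 G2=G1&G3=1&1=1 G3=G1=1 G4=0(const) -> 10110
Step 2: G0=G2|G3=1|1=1 G1=G2=1 G2=G1&G3=0&1=0 G3=G1=0 G4=0(const) -> 11000
Step 3: G0=G2|G3=0|0=0 G1=G2=0 G2=G1&G3=1&0=0 G3=G1=1 G4=0(const) -> 00010
Step 4: G0=G2|G3=0|1=1 G1=G2=0 G2=G1&G3=0&1=0 G3=G1=0 G4=0(const) -> 10000
Step 5: G0=G2|G3=0|0=0 G1=G2=0 G2=G1&G3=0&0=0 G3=G1=0 G4=0(const) -> 00000
Step 6: G0=G2|G3=0|0=0 G1=G2=0 G2=G1&G3=0&0=0 G3=G1=0 G4=0(const) -> 00000
Fixed point reached at step 5: 00000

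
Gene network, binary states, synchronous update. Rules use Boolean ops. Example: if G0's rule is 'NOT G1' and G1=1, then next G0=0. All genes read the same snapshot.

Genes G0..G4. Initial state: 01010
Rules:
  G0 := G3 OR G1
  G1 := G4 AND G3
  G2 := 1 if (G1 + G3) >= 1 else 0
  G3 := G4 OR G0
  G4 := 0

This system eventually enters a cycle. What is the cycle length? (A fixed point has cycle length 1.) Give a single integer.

Step 0: 01010
Step 1: G0=G3|G1=1|1=1 G1=G4&G3=0&1=0 G2=(1+1>=1)=1 G3=G4|G0=0|0=0 G4=0(const) -> 10100
Step 2: G0=G3|G1=0|0=0 G1=G4&G3=0&0=0 G2=(0+0>=1)=0 G3=G4|G0=0|1=1 G4=0(const) -> 00010
Step 3: G0=G3|G1=1|0=1 G1=G4&G3=0&1=0 G2=(0+1>=1)=1 G3=G4|G0=0|0=0 G4=0(const) -> 10100
State from step 3 equals state from step 1 -> cycle length 2

Answer: 2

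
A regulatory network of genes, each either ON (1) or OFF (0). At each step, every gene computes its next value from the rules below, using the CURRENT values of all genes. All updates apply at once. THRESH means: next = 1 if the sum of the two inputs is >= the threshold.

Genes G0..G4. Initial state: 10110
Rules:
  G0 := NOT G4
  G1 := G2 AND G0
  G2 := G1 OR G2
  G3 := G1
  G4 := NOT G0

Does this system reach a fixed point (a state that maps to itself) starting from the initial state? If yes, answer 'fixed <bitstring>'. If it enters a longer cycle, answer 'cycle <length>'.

Answer: fixed 11110

Derivation:
Step 0: 10110
Step 1: G0=NOT G4=NOT 0=1 G1=G2&G0=1&1=1 G2=G1|G2=0|1=1 G3=G1=0 G4=NOT G0=NOT 1=0 -> 11100
Step 2: G0=NOT G4=NOT 0=1 G1=G2&G0=1&1=1 G2=G1|G2=1|1=1 G3=G1=1 G4=NOT G0=NOT 1=0 -> 11110
Step 3: G0=NOT G4=NOT 0=1 G1=G2&G0=1&1=1 G2=G1|G2=1|1=1 G3=G1=1 G4=NOT G0=NOT 1=0 -> 11110
Fixed point reached at step 2: 11110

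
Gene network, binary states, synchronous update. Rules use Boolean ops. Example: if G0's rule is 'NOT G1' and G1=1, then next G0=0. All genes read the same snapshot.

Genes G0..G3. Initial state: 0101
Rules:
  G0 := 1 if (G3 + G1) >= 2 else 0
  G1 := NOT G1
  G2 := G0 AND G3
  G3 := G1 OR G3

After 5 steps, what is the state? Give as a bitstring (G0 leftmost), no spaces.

Step 1: G0=(1+1>=2)=1 G1=NOT G1=NOT 1=0 G2=G0&G3=0&1=0 G3=G1|G3=1|1=1 -> 1001
Step 2: G0=(1+0>=2)=0 G1=NOT G1=NOT 0=1 G2=G0&G3=1&1=1 G3=G1|G3=0|1=1 -> 0111
Step 3: G0=(1+1>=2)=1 G1=NOT G1=NOT 1=0 G2=G0&G3=0&1=0 G3=G1|G3=1|1=1 -> 1001
Step 4: G0=(1+0>=2)=0 G1=NOT G1=NOT 0=1 G2=G0&G3=1&1=1 G3=G1|G3=0|1=1 -> 0111
Step 5: G0=(1+1>=2)=1 G1=NOT G1=NOT 1=0 G2=G0&G3=0&1=0 G3=G1|G3=1|1=1 -> 1001

1001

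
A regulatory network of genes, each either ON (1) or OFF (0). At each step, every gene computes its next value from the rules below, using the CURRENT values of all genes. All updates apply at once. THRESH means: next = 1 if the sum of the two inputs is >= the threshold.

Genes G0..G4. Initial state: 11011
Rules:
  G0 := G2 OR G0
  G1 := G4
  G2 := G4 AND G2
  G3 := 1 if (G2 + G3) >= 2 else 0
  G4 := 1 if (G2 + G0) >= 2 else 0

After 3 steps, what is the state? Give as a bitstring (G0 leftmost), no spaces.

Step 1: G0=G2|G0=0|1=1 G1=G4=1 G2=G4&G2=1&0=0 G3=(0+1>=2)=0 G4=(0+1>=2)=0 -> 11000
Step 2: G0=G2|G0=0|1=1 G1=G4=0 G2=G4&G2=0&0=0 G3=(0+0>=2)=0 G4=(0+1>=2)=0 -> 10000
Step 3: G0=G2|G0=0|1=1 G1=G4=0 G2=G4&G2=0&0=0 G3=(0+0>=2)=0 G4=(0+1>=2)=0 -> 10000

10000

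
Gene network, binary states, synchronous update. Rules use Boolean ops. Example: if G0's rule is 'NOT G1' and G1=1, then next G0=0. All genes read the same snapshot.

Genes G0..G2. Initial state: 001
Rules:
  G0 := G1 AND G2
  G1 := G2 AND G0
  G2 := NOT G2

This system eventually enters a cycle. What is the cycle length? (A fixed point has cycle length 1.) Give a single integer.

Step 0: 001
Step 1: G0=G1&G2=0&1=0 G1=G2&G0=1&0=0 G2=NOT G2=NOT 1=0 -> 000
Step 2: G0=G1&G2=0&0=0 G1=G2&G0=0&0=0 G2=NOT G2=NOT 0=1 -> 001
State from step 2 equals state from step 0 -> cycle length 2

Answer: 2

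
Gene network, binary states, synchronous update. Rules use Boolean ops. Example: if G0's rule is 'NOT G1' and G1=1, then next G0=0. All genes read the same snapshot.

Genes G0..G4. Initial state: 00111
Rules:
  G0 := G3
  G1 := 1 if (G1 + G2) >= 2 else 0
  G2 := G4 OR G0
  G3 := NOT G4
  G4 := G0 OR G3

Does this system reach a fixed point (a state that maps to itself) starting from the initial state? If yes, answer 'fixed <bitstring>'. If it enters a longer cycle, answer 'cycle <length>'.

Answer: cycle 5

Derivation:
Step 0: 00111
Step 1: G0=G3=1 G1=(0+1>=2)=0 G2=G4|G0=1|0=1 G3=NOT G4=NOT 1=0 G4=G0|G3=0|1=1 -> 10101
Step 2: G0=G3=0 G1=(0+1>=2)=0 G2=G4|G0=1|1=1 G3=NOT G4=NOT 1=0 G4=G0|G3=1|0=1 -> 00101
Step 3: G0=G3=0 G1=(0+1>=2)=0 G2=G4|G0=1|0=1 G3=NOT G4=NOT 1=0 G4=G0|G3=0|0=0 -> 00100
Step 4: G0=G3=0 G1=(0+1>=2)=0 G2=G4|G0=0|0=0 G3=NOT G4=NOT 0=1 G4=G0|G3=0|0=0 -> 00010
Step 5: G0=G3=1 G1=(0+0>=2)=0 G2=G4|G0=0|0=0 G3=NOT G4=NOT 0=1 G4=G0|G3=0|1=1 -> 10011
Step 6: G0=G3=1 G1=(0+0>=2)=0 G2=G4|G0=1|1=1 G3=NOT G4=NOT 1=0 G4=G0|G3=1|1=1 -> 10101
Cycle of length 5 starting at step 1 -> no fixed point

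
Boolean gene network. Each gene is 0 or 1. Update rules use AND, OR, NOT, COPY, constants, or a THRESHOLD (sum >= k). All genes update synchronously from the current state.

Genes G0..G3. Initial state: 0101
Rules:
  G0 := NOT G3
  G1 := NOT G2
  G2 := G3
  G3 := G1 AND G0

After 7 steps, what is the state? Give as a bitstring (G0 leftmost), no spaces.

Step 1: G0=NOT G3=NOT 1=0 G1=NOT G2=NOT 0=1 G2=G3=1 G3=G1&G0=1&0=0 -> 0110
Step 2: G0=NOT G3=NOT 0=1 G1=NOT G2=NOT 1=0 G2=G3=0 G3=G1&G0=1&0=0 -> 1000
Step 3: G0=NOT G3=NOT 0=1 G1=NOT G2=NOT 0=1 G2=G3=0 G3=G1&G0=0&1=0 -> 1100
Step 4: G0=NOT G3=NOT 0=1 G1=NOT G2=NOT 0=1 G2=G3=0 G3=G1&G0=1&1=1 -> 1101
Step 5: G0=NOT G3=NOT 1=0 G1=NOT G2=NOT 0=1 G2=G3=1 G3=G1&G0=1&1=1 -> 0111
Step 6: G0=NOT G3=NOT 1=0 G1=NOT G2=NOT 1=0 G2=G3=1 G3=G1&G0=1&0=0 -> 0010
Step 7: G0=NOT G3=NOT 0=1 G1=NOT G2=NOT 1=0 G2=G3=0 G3=G1&G0=0&0=0 -> 1000

1000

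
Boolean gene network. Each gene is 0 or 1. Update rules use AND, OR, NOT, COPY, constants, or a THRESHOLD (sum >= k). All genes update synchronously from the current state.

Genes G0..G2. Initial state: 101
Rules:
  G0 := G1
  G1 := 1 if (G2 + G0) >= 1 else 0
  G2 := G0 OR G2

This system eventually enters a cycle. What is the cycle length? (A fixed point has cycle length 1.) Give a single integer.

Step 0: 101
Step 1: G0=G1=0 G1=(1+1>=1)=1 G2=G0|G2=1|1=1 -> 011
Step 2: G0=G1=1 G1=(1+0>=1)=1 G2=G0|G2=0|1=1 -> 111
Step 3: G0=G1=1 G1=(1+1>=1)=1 G2=G0|G2=1|1=1 -> 111
State from step 3 equals state from step 2 -> cycle length 1

Answer: 1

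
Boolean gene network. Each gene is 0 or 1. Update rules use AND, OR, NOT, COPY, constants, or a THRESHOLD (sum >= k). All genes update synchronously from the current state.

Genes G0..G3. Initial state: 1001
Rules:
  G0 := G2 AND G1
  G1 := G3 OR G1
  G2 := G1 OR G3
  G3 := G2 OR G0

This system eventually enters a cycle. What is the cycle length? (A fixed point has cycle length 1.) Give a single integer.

Answer: 1

Derivation:
Step 0: 1001
Step 1: G0=G2&G1=0&0=0 G1=G3|G1=1|0=1 G2=G1|G3=0|1=1 G3=G2|G0=0|1=1 -> 0111
Step 2: G0=G2&G1=1&1=1 G1=G3|G1=1|1=1 G2=G1|G3=1|1=1 G3=G2|G0=1|0=1 -> 1111
Step 3: G0=G2&G1=1&1=1 G1=G3|G1=1|1=1 G2=G1|G3=1|1=1 G3=G2|G0=1|1=1 -> 1111
State from step 3 equals state from step 2 -> cycle length 1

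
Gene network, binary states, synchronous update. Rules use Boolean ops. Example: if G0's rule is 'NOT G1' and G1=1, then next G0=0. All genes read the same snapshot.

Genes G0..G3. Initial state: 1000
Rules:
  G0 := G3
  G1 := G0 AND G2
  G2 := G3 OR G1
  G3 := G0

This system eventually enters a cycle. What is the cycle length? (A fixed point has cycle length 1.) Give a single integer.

Step 0: 1000
Step 1: G0=G3=0 G1=G0&G2=1&0=0 G2=G3|G1=0|0=0 G3=G0=1 -> 0001
Step 2: G0=G3=1 G1=G0&G2=0&0=0 G2=G3|G1=1|0=1 G3=G0=0 -> 1010
Step 3: G0=G3=0 G1=G0&G2=1&1=1 G2=G3|G1=0|0=0 G3=G0=1 -> 0101
Step 4: G0=G3=1 G1=G0&G2=0&0=0 G2=G3|G1=1|1=1 G3=G0=0 -> 1010
State from step 4 equals state from step 2 -> cycle length 2

Answer: 2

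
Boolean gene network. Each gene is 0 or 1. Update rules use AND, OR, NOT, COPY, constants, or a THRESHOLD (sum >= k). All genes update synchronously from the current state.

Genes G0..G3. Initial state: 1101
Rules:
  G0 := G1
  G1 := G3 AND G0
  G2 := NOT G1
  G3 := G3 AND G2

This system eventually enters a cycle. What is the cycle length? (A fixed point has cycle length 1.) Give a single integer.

Answer: 1

Derivation:
Step 0: 1101
Step 1: G0=G1=1 G1=G3&G0=1&1=1 G2=NOT G1=NOT 1=0 G3=G3&G2=1&0=0 -> 1100
Step 2: G0=G1=1 G1=G3&G0=0&1=0 G2=NOT G1=NOT 1=0 G3=G3&G2=0&0=0 -> 1000
Step 3: G0=G1=0 G1=G3&G0=0&1=0 G2=NOT G1=NOT 0=1 G3=G3&G2=0&0=0 -> 0010
Step 4: G0=G1=0 G1=G3&G0=0&0=0 G2=NOT G1=NOT 0=1 G3=G3&G2=0&1=0 -> 0010
State from step 4 equals state from step 3 -> cycle length 1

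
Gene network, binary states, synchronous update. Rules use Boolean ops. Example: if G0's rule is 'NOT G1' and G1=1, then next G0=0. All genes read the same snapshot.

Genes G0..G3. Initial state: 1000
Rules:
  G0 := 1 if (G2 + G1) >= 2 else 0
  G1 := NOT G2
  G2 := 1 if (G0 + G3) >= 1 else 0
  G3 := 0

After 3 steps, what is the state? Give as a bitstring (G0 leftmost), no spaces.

Step 1: G0=(0+0>=2)=0 G1=NOT G2=NOT 0=1 G2=(1+0>=1)=1 G3=0(const) -> 0110
Step 2: G0=(1+1>=2)=1 G1=NOT G2=NOT 1=0 G2=(0+0>=1)=0 G3=0(const) -> 1000
Step 3: G0=(0+0>=2)=0 G1=NOT G2=NOT 0=1 G2=(1+0>=1)=1 G3=0(const) -> 0110

0110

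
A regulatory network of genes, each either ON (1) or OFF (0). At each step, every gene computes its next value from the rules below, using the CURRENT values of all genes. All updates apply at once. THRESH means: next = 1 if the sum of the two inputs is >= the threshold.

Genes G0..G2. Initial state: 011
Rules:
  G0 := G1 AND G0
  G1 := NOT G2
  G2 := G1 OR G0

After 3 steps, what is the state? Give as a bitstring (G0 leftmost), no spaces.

Step 1: G0=G1&G0=1&0=0 G1=NOT G2=NOT 1=0 G2=G1|G0=1|0=1 -> 001
Step 2: G0=G1&G0=0&0=0 G1=NOT G2=NOT 1=0 G2=G1|G0=0|0=0 -> 000
Step 3: G0=G1&G0=0&0=0 G1=NOT G2=NOT 0=1 G2=G1|G0=0|0=0 -> 010

010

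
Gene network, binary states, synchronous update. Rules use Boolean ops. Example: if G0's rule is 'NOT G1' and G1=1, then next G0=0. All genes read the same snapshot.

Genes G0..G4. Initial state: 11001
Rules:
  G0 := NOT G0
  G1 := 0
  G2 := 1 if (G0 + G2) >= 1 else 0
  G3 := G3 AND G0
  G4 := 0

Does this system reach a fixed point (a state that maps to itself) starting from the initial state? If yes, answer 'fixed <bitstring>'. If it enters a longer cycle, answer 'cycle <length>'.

Step 0: 11001
Step 1: G0=NOT G0=NOT 1=0 G1=0(const) G2=(1+0>=1)=1 G3=G3&G0=0&1=0 G4=0(const) -> 00100
Step 2: G0=NOT G0=NOT 0=1 G1=0(const) G2=(0+1>=1)=1 G3=G3&G0=0&0=0 G4=0(const) -> 10100
Step 3: G0=NOT G0=NOT 1=0 G1=0(const) G2=(1+1>=1)=1 G3=G3&G0=0&1=0 G4=0(const) -> 00100
Cycle of length 2 starting at step 1 -> no fixed point

Answer: cycle 2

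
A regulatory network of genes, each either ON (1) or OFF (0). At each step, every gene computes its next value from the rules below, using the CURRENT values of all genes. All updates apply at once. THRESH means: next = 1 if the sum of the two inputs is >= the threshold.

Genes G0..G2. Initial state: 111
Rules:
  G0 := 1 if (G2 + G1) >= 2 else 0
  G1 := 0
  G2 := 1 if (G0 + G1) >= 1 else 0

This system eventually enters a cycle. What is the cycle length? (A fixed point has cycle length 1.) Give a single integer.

Answer: 1

Derivation:
Step 0: 111
Step 1: G0=(1+1>=2)=1 G1=0(const) G2=(1+1>=1)=1 -> 101
Step 2: G0=(1+0>=2)=0 G1=0(const) G2=(1+0>=1)=1 -> 001
Step 3: G0=(1+0>=2)=0 G1=0(const) G2=(0+0>=1)=0 -> 000
Step 4: G0=(0+0>=2)=0 G1=0(const) G2=(0+0>=1)=0 -> 000
State from step 4 equals state from step 3 -> cycle length 1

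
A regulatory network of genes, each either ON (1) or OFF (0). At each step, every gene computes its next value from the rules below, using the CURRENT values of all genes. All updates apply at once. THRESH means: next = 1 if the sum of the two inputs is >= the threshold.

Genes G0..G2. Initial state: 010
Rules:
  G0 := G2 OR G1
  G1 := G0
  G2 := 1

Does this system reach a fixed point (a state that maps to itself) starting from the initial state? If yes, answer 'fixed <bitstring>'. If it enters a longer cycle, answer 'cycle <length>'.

Answer: fixed 111

Derivation:
Step 0: 010
Step 1: G0=G2|G1=0|1=1 G1=G0=0 G2=1(const) -> 101
Step 2: G0=G2|G1=1|0=1 G1=G0=1 G2=1(const) -> 111
Step 3: G0=G2|G1=1|1=1 G1=G0=1 G2=1(const) -> 111
Fixed point reached at step 2: 111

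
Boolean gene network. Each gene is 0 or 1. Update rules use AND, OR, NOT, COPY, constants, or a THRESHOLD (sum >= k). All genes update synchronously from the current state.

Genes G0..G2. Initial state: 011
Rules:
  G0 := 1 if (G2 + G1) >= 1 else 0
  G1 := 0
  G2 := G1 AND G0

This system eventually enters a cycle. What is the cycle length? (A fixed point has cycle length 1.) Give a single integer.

Step 0: 011
Step 1: G0=(1+1>=1)=1 G1=0(const) G2=G1&G0=1&0=0 -> 100
Step 2: G0=(0+0>=1)=0 G1=0(const) G2=G1&G0=0&1=0 -> 000
Step 3: G0=(0+0>=1)=0 G1=0(const) G2=G1&G0=0&0=0 -> 000
State from step 3 equals state from step 2 -> cycle length 1

Answer: 1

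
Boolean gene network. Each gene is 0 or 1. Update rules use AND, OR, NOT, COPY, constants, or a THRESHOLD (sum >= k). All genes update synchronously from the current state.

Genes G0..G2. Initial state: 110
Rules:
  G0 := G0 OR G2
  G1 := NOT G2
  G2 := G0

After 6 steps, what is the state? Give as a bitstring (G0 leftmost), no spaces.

Step 1: G0=G0|G2=1|0=1 G1=NOT G2=NOT 0=1 G2=G0=1 -> 111
Step 2: G0=G0|G2=1|1=1 G1=NOT G2=NOT 1=0 G2=G0=1 -> 101
Step 3: G0=G0|G2=1|1=1 G1=NOT G2=NOT 1=0 G2=G0=1 -> 101
Step 4: G0=G0|G2=1|1=1 G1=NOT G2=NOT 1=0 G2=G0=1 -> 101
Step 5: G0=G0|G2=1|1=1 G1=NOT G2=NOT 1=0 G2=G0=1 -> 101
Step 6: G0=G0|G2=1|1=1 G1=NOT G2=NOT 1=0 G2=G0=1 -> 101

101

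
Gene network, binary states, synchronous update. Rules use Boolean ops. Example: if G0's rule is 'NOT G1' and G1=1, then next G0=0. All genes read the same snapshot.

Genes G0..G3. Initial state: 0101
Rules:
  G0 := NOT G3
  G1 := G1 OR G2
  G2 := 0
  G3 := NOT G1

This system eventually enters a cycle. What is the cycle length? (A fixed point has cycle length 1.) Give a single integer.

Answer: 1

Derivation:
Step 0: 0101
Step 1: G0=NOT G3=NOT 1=0 G1=G1|G2=1|0=1 G2=0(const) G3=NOT G1=NOT 1=0 -> 0100
Step 2: G0=NOT G3=NOT 0=1 G1=G1|G2=1|0=1 G2=0(const) G3=NOT G1=NOT 1=0 -> 1100
Step 3: G0=NOT G3=NOT 0=1 G1=G1|G2=1|0=1 G2=0(const) G3=NOT G1=NOT 1=0 -> 1100
State from step 3 equals state from step 2 -> cycle length 1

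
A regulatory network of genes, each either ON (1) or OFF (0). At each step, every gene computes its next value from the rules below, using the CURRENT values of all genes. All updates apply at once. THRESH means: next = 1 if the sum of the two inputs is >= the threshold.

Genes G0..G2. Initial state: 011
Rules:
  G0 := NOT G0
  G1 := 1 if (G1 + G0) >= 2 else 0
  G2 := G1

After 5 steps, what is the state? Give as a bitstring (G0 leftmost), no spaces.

Step 1: G0=NOT G0=NOT 0=1 G1=(1+0>=2)=0 G2=G1=1 -> 101
Step 2: G0=NOT G0=NOT 1=0 G1=(0+1>=2)=0 G2=G1=0 -> 000
Step 3: G0=NOT G0=NOT 0=1 G1=(0+0>=2)=0 G2=G1=0 -> 100
Step 4: G0=NOT G0=NOT 1=0 G1=(0+1>=2)=0 G2=G1=0 -> 000
Step 5: G0=NOT G0=NOT 0=1 G1=(0+0>=2)=0 G2=G1=0 -> 100

100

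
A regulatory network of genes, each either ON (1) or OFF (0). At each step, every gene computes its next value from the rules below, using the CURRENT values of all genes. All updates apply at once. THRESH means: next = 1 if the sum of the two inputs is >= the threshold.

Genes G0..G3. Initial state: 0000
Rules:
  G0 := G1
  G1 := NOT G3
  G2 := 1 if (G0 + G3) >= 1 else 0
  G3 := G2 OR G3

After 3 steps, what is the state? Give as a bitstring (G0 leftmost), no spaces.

Step 1: G0=G1=0 G1=NOT G3=NOT 0=1 G2=(0+0>=1)=0 G3=G2|G3=0|0=0 -> 0100
Step 2: G0=G1=1 G1=NOT G3=NOT 0=1 G2=(0+0>=1)=0 G3=G2|G3=0|0=0 -> 1100
Step 3: G0=G1=1 G1=NOT G3=NOT 0=1 G2=(1+0>=1)=1 G3=G2|G3=0|0=0 -> 1110

1110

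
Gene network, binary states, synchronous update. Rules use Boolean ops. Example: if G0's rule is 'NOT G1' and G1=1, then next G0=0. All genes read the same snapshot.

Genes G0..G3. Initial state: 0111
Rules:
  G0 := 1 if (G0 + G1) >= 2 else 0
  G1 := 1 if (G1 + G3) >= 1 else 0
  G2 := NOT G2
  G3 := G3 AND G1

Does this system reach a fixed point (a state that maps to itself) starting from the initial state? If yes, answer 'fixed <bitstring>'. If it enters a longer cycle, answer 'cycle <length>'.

Answer: cycle 2

Derivation:
Step 0: 0111
Step 1: G0=(0+1>=2)=0 G1=(1+1>=1)=1 G2=NOT G2=NOT 1=0 G3=G3&G1=1&1=1 -> 0101
Step 2: G0=(0+1>=2)=0 G1=(1+1>=1)=1 G2=NOT G2=NOT 0=1 G3=G3&G1=1&1=1 -> 0111
Cycle of length 2 starting at step 0 -> no fixed point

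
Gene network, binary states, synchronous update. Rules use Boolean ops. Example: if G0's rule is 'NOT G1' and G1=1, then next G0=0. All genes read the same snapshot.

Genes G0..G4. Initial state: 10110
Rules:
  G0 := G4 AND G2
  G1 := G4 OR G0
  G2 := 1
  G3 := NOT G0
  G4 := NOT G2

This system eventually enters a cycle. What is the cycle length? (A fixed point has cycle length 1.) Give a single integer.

Answer: 1

Derivation:
Step 0: 10110
Step 1: G0=G4&G2=0&1=0 G1=G4|G0=0|1=1 G2=1(const) G3=NOT G0=NOT 1=0 G4=NOT G2=NOT 1=0 -> 01100
Step 2: G0=G4&G2=0&1=0 G1=G4|G0=0|0=0 G2=1(const) G3=NOT G0=NOT 0=1 G4=NOT G2=NOT 1=0 -> 00110
Step 3: G0=G4&G2=0&1=0 G1=G4|G0=0|0=0 G2=1(const) G3=NOT G0=NOT 0=1 G4=NOT G2=NOT 1=0 -> 00110
State from step 3 equals state from step 2 -> cycle length 1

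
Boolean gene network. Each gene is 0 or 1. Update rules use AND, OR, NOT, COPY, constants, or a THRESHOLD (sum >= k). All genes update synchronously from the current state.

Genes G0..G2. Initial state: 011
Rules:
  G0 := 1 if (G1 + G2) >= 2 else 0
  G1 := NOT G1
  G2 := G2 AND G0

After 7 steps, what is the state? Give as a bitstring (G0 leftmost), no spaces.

Step 1: G0=(1+1>=2)=1 G1=NOT G1=NOT 1=0 G2=G2&G0=1&0=0 -> 100
Step 2: G0=(0+0>=2)=0 G1=NOT G1=NOT 0=1 G2=G2&G0=0&1=0 -> 010
Step 3: G0=(1+0>=2)=0 G1=NOT G1=NOT 1=0 G2=G2&G0=0&0=0 -> 000
Step 4: G0=(0+0>=2)=0 G1=NOT G1=NOT 0=1 G2=G2&G0=0&0=0 -> 010
Step 5: G0=(1+0>=2)=0 G1=NOT G1=NOT 1=0 G2=G2&G0=0&0=0 -> 000
Step 6: G0=(0+0>=2)=0 G1=NOT G1=NOT 0=1 G2=G2&G0=0&0=0 -> 010
Step 7: G0=(1+0>=2)=0 G1=NOT G1=NOT 1=0 G2=G2&G0=0&0=0 -> 000

000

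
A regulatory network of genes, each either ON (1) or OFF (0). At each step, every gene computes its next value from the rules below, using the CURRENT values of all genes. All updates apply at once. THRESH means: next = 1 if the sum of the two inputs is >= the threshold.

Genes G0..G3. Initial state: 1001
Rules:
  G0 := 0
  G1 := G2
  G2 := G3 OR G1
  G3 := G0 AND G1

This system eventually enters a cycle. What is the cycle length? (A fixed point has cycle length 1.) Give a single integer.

Step 0: 1001
Step 1: G0=0(const) G1=G2=0 G2=G3|G1=1|0=1 G3=G0&G1=1&0=0 -> 0010
Step 2: G0=0(const) G1=G2=1 G2=G3|G1=0|0=0 G3=G0&G1=0&0=0 -> 0100
Step 3: G0=0(const) G1=G2=0 G2=G3|G1=0|1=1 G3=G0&G1=0&1=0 -> 0010
State from step 3 equals state from step 1 -> cycle length 2

Answer: 2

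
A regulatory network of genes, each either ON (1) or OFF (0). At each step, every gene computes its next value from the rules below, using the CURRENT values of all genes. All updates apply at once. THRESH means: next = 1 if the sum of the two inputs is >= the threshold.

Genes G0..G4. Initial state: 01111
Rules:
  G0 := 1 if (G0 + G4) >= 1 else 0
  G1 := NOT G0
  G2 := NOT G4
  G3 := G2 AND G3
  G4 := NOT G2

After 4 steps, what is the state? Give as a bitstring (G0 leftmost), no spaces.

Step 1: G0=(0+1>=1)=1 G1=NOT G0=NOT 0=1 G2=NOT G4=NOT 1=0 G3=G2&G3=1&1=1 G4=NOT G2=NOT 1=0 -> 11010
Step 2: G0=(1+0>=1)=1 G1=NOT G0=NOT 1=0 G2=NOT G4=NOT 0=1 G3=G2&G3=0&1=0 G4=NOT G2=NOT 0=1 -> 10101
Step 3: G0=(1+1>=1)=1 G1=NOT G0=NOT 1=0 G2=NOT G4=NOT 1=0 G3=G2&G3=1&0=0 G4=NOT G2=NOT 1=0 -> 10000
Step 4: G0=(1+0>=1)=1 G1=NOT G0=NOT 1=0 G2=NOT G4=NOT 0=1 G3=G2&G3=0&0=0 G4=NOT G2=NOT 0=1 -> 10101

10101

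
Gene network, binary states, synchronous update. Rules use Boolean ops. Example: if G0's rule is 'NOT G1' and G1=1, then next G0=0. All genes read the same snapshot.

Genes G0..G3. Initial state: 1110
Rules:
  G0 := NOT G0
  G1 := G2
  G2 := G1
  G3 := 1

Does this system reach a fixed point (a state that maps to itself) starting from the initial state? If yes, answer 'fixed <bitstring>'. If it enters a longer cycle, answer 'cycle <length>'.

Answer: cycle 2

Derivation:
Step 0: 1110
Step 1: G0=NOT G0=NOT 1=0 G1=G2=1 G2=G1=1 G3=1(const) -> 0111
Step 2: G0=NOT G0=NOT 0=1 G1=G2=1 G2=G1=1 G3=1(const) -> 1111
Step 3: G0=NOT G0=NOT 1=0 G1=G2=1 G2=G1=1 G3=1(const) -> 0111
Cycle of length 2 starting at step 1 -> no fixed point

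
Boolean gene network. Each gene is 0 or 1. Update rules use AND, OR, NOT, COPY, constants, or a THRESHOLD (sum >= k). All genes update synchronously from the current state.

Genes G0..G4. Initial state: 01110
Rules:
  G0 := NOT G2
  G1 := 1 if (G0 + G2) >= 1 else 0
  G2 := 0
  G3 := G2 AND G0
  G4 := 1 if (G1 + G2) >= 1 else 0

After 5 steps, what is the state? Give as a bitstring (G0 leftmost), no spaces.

Step 1: G0=NOT G2=NOT 1=0 G1=(0+1>=1)=1 G2=0(const) G3=G2&G0=1&0=0 G4=(1+1>=1)=1 -> 01001
Step 2: G0=NOT G2=NOT 0=1 G1=(0+0>=1)=0 G2=0(const) G3=G2&G0=0&0=0 G4=(1+0>=1)=1 -> 10001
Step 3: G0=NOT G2=NOT 0=1 G1=(1+0>=1)=1 G2=0(const) G3=G2&G0=0&1=0 G4=(0+0>=1)=0 -> 11000
Step 4: G0=NOT G2=NOT 0=1 G1=(1+0>=1)=1 G2=0(const) G3=G2&G0=0&1=0 G4=(1+0>=1)=1 -> 11001
Step 5: G0=NOT G2=NOT 0=1 G1=(1+0>=1)=1 G2=0(const) G3=G2&G0=0&1=0 G4=(1+0>=1)=1 -> 11001

11001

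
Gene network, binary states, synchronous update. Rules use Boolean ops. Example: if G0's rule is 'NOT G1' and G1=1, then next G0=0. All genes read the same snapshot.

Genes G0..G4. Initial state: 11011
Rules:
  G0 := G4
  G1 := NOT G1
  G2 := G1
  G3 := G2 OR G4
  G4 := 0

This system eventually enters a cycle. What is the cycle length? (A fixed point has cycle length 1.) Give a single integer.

Answer: 2

Derivation:
Step 0: 11011
Step 1: G0=G4=1 G1=NOT G1=NOT 1=0 G2=G1=1 G3=G2|G4=0|1=1 G4=0(const) -> 10110
Step 2: G0=G4=0 G1=NOT G1=NOT 0=1 G2=G1=0 G3=G2|G4=1|0=1 G4=0(const) -> 01010
Step 3: G0=G4=0 G1=NOT G1=NOT 1=0 G2=G1=1 G3=G2|G4=0|0=0 G4=0(const) -> 00100
Step 4: G0=G4=0 G1=NOT G1=NOT 0=1 G2=G1=0 G3=G2|G4=1|0=1 G4=0(const) -> 01010
State from step 4 equals state from step 2 -> cycle length 2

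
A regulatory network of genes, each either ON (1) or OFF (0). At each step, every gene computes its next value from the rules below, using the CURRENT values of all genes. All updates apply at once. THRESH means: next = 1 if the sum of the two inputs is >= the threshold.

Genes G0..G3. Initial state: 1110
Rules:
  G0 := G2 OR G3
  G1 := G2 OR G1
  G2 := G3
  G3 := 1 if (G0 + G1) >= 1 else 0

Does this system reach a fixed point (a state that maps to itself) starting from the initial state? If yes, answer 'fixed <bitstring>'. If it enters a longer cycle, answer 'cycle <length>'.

Answer: fixed 1111

Derivation:
Step 0: 1110
Step 1: G0=G2|G3=1|0=1 G1=G2|G1=1|1=1 G2=G3=0 G3=(1+1>=1)=1 -> 1101
Step 2: G0=G2|G3=0|1=1 G1=G2|G1=0|1=1 G2=G3=1 G3=(1+1>=1)=1 -> 1111
Step 3: G0=G2|G3=1|1=1 G1=G2|G1=1|1=1 G2=G3=1 G3=(1+1>=1)=1 -> 1111
Fixed point reached at step 2: 1111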